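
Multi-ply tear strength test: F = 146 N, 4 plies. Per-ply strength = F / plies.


Formula: Per-ply strength = Total force / Number of plies
Per-ply = 146 N / 4
Per-ply = 36.5 N

36.5 N


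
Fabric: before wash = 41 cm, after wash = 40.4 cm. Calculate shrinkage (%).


Formula: Shrinkage% = ((L_before - L_after) / L_before) * 100
Step 1: Shrinkage = 41 - 40.4 = 0.6 cm
Step 2: Shrinkage% = (0.6 / 41) * 100
Step 3: Shrinkage% = 0.014634 * 100 = 1.4634% ≈ 1.5%

1.5%


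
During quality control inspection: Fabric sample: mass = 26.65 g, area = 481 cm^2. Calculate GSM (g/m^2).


Formula: GSM = mass_g / area_m2
Step 1: Convert area: 481 cm^2 = 481 / 10000 = 0.0481 m^2
Step 2: GSM = 26.65 g / 0.0481 m^2 = 554.1 g/m^2

554.1 g/m^2


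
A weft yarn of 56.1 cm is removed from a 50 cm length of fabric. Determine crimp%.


Formula: Crimp% = ((L_yarn - L_fabric) / L_fabric) * 100
Step 1: Extension = 56.1 - 50 = 6.1 cm
Step 2: Crimp% = (6.1 / 50) * 100
Step 3: Crimp% = 0.122 * 100 = 12.2%

12.2%


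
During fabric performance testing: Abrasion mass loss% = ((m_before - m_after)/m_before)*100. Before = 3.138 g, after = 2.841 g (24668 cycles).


Formula: Mass loss% = ((m_before - m_after) / m_before) * 100
Step 1: Mass loss = 3.138 - 2.841 = 0.297 g
Step 2: Ratio = 0.297 / 3.138 = 0.0946463
Step 3: Mass loss% = 0.0946463 * 100 = 9.46463% ≈ 9.46%

9.46%


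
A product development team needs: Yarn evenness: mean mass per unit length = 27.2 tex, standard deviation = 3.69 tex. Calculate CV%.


Formula: CV% = (standard deviation / mean) * 100
Step 1: Ratio = 3.69 / 27.2 = 0.135662
Step 2: CV% = 0.135662 * 100 = 13.5662% ≈ 13.6%

13.6%


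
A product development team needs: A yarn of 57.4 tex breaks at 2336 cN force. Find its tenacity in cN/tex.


Formula: Tenacity = Breaking force / Linear density
Tenacity = 2336 cN / 57.4 tex
Tenacity = 40.70 cN/tex

40.70 cN/tex


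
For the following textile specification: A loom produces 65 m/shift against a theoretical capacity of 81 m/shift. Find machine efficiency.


Formula: Efficiency% = (Actual output / Theoretical output) * 100
Efficiency% = (65 / 81) * 100
Efficiency% = 0.802469 * 100 = 80.2469% ≈ 80.2%

80.2%


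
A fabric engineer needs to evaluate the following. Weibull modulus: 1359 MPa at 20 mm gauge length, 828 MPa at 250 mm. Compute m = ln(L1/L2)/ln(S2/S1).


Formula: m = ln(L1/L2) / ln(S2/S1)
Step 1: ln(L1/L2) = ln(20/250) = -2.52573
Step 2: S2/S1 = 828/1359 = 0.60927
Step 3: ln(S2/S1) = ln(0.60927) = -0.49549
Step 4: m = -2.52573 / -0.49549 = 5.10

5.10 (Weibull m)


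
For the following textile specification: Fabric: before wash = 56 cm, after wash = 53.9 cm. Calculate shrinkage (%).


Formula: Shrinkage% = ((L_before - L_after) / L_before) * 100
Step 1: Shrinkage = 56 - 53.9 = 2.1 cm
Step 2: Shrinkage% = (2.1 / 56) * 100
Step 3: Shrinkage% = 0.0375 * 100 = 3.75% ≈ 3.8%

3.8%


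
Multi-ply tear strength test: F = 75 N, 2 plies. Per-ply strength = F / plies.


Formula: Per-ply strength = Total force / Number of plies
Per-ply = 75 N / 2
Per-ply = 37.5 N

37.5 N


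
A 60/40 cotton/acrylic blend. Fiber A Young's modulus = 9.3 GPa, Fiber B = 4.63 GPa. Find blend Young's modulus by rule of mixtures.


Formula: Blend property = (fraction_A * property_A) + (fraction_B * property_B)
Step 1: Contribution A = 60/100 * 9.3 GPa = 5.58 GPa
Step 2: Contribution B = 40/100 * 4.63 GPa = 1.852 GPa
Step 3: Blend Young's modulus = 5.58 + 1.852 = 7.432 GPa

7.432 GPa


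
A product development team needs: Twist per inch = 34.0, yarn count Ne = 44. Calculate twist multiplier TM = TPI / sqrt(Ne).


Formula: TM = TPI / sqrt(Ne)
Step 1: sqrt(Ne) = sqrt(44) = 6.6332
Step 2: TM = 34.0 / 6.6332 = 5.13

5.13 TM


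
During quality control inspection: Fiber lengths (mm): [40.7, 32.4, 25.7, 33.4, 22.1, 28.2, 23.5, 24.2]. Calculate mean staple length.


Formula: Mean = sum of lengths / count
Sum = 40.7 + 32.4 + 25.7 + 33.4 + 22.1 + 28.2 + 23.5 + 24.2
Sum = 230.2 mm
Mean = 230.2 / 8 = 28.78 mm

28.78 mm


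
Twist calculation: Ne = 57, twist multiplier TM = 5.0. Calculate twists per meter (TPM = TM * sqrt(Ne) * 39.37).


Formula: TPM = TM * sqrt(Ne) * 39.37
Step 1: sqrt(Ne) = sqrt(57) = 7.5498
Step 2: TM * sqrt(Ne) = 5.0 * 7.5498 = 37.749
Step 3: TPM = 37.749 * 39.37 = 1486 twists/m

1486 twists/m


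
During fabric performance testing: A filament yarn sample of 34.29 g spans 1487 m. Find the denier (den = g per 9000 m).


Formula: den = (mass_g / length_m) * 9000
Substituting: den = (34.29 / 1487) * 9000
Intermediate: 34.29 / 1487 = 0.02305985 g/m
den = 0.02305985 * 9000 = 207.5 denier

207.5 denier


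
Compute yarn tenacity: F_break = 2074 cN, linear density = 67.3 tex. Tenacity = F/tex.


Formula: Tenacity = Breaking force / Linear density
Tenacity = 2074 cN / 67.3 tex
Tenacity = 30.82 cN/tex

30.82 cN/tex


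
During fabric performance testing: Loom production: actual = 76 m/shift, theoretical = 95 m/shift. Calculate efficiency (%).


Formula: Efficiency% = (Actual output / Theoretical output) * 100
Efficiency% = (76 / 95) * 100
Efficiency% = 0.8 * 100 = 80.0%

80.0%


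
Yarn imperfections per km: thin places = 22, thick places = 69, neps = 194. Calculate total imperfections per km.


Formula: Total = thin places + thick places + neps
Total = 22 + 69 + 194
Total = 285 imperfections/km

285 imperfections/km


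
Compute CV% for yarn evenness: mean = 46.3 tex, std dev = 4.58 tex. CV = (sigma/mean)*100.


Formula: CV% = (standard deviation / mean) * 100
Step 1: Ratio = 4.58 / 46.3 = 0.09892
Step 2: CV% = 0.09892 * 100 = 9.892% ≈ 9.9%

9.9%


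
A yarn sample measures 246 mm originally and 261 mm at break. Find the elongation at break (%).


Formula: Elongation (%) = ((L_break - L0) / L0) * 100
Step 1: Extension = 261 - 246 = 15 mm
Step 2: Elongation = (15 / 246) * 100
Step 3: Elongation = 0.060976 * 100 = 6.0976% ≈ 6.1%

6.1%


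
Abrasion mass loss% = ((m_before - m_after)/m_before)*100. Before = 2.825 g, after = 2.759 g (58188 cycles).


Formula: Mass loss% = ((m_before - m_after) / m_before) * 100
Step 1: Mass loss = 2.825 - 2.759 = 0.066 g
Step 2: Ratio = 0.066 / 2.825 = 0.0233628
Step 3: Mass loss% = 0.0233628 * 100 = 2.33628% ≈ 2.34%

2.34%


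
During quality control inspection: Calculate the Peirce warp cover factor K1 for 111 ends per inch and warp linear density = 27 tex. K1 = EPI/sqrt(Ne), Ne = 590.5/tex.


Formula: K1 = EPI / sqrt(Ne), with Ne = 590.5 / tex_warp
Step 1: Ne = 590.5 / 27 = 21.87
Step 2: sqrt(Ne) = sqrt(21.87) = 4.6765
Step 3: K1 = 111 / 4.6765 = 23.7

23.7


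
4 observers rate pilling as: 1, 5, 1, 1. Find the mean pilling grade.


Formula: Mean = sum / count
Sum = 1 + 5 + 1 + 1 = 8
Mean = 8 / 4 = 2.0

2.0


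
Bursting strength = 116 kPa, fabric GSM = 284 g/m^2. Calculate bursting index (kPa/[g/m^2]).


Formula: Bursting Index = Bursting Strength / Fabric GSM
BI = 116 kPa / 284 g/m^2
BI = 0.408 kPa/(g/m^2)

0.408 kPa/(g/m^2)


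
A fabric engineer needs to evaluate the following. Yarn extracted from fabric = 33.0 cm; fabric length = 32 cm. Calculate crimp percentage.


Formula: Crimp% = ((L_yarn - L_fabric) / L_fabric) * 100
Step 1: Extension = 33.0 - 32 = 1.0 cm
Step 2: Crimp% = (1.0 / 32) * 100
Step 3: Crimp% = 0.03125 * 100 = 3.125% ≈ 3.1%

3.1%


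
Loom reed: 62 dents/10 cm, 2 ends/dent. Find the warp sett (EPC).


Formula: EPC = (dents per 10 cm * ends per dent) / 10
Step 1: Total ends per 10 cm = 62 * 2 = 124
Step 2: EPC = 124 / 10 = 12.4 ends/cm

12.4 ends/cm


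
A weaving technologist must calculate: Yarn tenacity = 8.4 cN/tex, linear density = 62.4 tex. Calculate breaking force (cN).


Formula: Breaking force = Tenacity * Linear density
F = 8.4 cN/tex * 62.4 tex
F = 524.16 cN

524.16 cN


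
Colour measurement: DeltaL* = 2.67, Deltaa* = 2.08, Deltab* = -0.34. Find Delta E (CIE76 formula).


Formula: Delta E = sqrt(dL*^2 + da*^2 + db*^2)
Step 1: dL*^2 = 2.67^2 = 7.1289
Step 2: da*^2 = 2.08^2 = 4.3264
Step 3: db*^2 = (-0.34)^2 = 0.1156
Step 4: Sum = 7.1289 + 4.3264 + 0.1156 = 11.5709
Step 5: Delta E = sqrt(11.5709) = 3.4

3.4 Delta E


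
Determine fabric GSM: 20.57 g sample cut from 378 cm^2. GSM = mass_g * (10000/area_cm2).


Formula: GSM = mass_g / area_m2
Step 1: Convert area: 378 cm^2 = 378 / 10000 = 0.0378 m^2
Step 2: GSM = 20.57 g / 0.0378 m^2 = 544.2 g/m^2

544.2 g/m^2


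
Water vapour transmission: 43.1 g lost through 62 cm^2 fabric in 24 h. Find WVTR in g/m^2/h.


Formula: WVTR = mass_loss / (area * time)
Step 1: Convert area: 62 cm^2 = 0.0062 m^2
Step 2: WVTR = 43.1 g / (0.0062 m^2 * 24 h)
Step 3: WVTR = 43.1 / 0.1488 = 289.7 g/m^2/h

289.7 g/m^2/h


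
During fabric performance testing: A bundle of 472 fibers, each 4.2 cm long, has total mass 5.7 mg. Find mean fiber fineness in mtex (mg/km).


Formula: fineness (mtex) = mass (mg) / total length (km) = (mass_mg / total_length_m) * 1000
Step 1: Convert fiber length: 4.2 cm = 0.042 m
Step 2: Total fiber length = 472 * 0.042 = 19.824 m
Step 3: Linear density = 5.7 mg / 19.824 m = 0.2875 mg/m
Step 4: fineness = 0.2875 * 1000 = 287.5 mtex

287.5 mtex


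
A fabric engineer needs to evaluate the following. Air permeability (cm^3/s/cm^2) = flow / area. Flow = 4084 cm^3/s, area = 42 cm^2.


Formula: Air Permeability = Airflow / Test Area
AP = 4084 cm^3/s / 42 cm^2
AP = 97.2 cm^3/s/cm^2

97.2 cm^3/s/cm^2


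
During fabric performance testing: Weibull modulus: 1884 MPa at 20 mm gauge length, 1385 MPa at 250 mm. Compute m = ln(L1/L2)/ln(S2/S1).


Formula: m = ln(L1/L2) / ln(S2/S1)
Step 1: ln(L1/L2) = ln(20/250) = -2.52573
Step 2: S2/S1 = 1385/1884 = 0.73514
Step 3: ln(S2/S1) = ln(0.73514) = -0.30769
Step 4: m = -2.52573 / -0.30769 = 8.21

8.21 (Weibull m)


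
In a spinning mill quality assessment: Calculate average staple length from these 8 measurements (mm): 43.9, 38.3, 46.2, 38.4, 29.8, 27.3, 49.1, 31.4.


Formula: Mean = sum of lengths / count
Sum = 43.9 + 38.3 + 46.2 + 38.4 + 29.8 + 27.3 + 49.1 + 31.4
Sum = 304.4 mm
Mean = 304.4 / 8 = 38.05 mm

38.05 mm


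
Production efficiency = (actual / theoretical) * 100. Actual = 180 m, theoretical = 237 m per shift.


Formula: Efficiency% = (Actual output / Theoretical output) * 100
Efficiency% = (180 / 237) * 100
Efficiency% = 0.759494 * 100 = 75.9494% ≈ 75.9%

75.9%


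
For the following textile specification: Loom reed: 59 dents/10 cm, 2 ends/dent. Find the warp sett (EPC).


Formula: EPC = (dents per 10 cm * ends per dent) / 10
Step 1: Total ends per 10 cm = 59 * 2 = 118
Step 2: EPC = 118 / 10 = 11.8 ends/cm

11.8 ends/cm


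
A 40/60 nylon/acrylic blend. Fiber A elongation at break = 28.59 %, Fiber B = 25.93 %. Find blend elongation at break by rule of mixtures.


Formula: Blend property = (fraction_A * property_A) + (fraction_B * property_B)
Step 1: Contribution A = 40/100 * 28.59 % = 11.436 %
Step 2: Contribution B = 60/100 * 25.93 % = 15.558 %
Step 3: Blend elongation at break = 11.436 + 15.558 = 26.994 %

26.994 %


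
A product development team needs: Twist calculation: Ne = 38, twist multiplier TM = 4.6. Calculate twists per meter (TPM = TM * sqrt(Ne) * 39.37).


Formula: TPM = TM * sqrt(Ne) * 39.37
Step 1: sqrt(Ne) = sqrt(38) = 6.1644
Step 2: TM * sqrt(Ne) = 4.6 * 6.1644 = 28.3562
Step 3: TPM = 28.3562 * 39.37 = 1116 twists/m

1116 twists/m


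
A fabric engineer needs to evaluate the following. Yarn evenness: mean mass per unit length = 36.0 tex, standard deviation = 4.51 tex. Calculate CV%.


Formula: CV% = (standard deviation / mean) * 100
Step 1: Ratio = 4.51 / 36.0 = 0.125278
Step 2: CV% = 0.125278 * 100 = 12.5278% ≈ 12.5%

12.5%


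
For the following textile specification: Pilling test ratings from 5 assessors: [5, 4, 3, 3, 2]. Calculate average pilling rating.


Formula: Mean = sum / count
Sum = 5 + 4 + 3 + 3 + 2 = 17
Mean = 17 / 5 = 3.4

3.4


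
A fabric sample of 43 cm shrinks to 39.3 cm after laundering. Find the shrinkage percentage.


Formula: Shrinkage% = ((L_before - L_after) / L_before) * 100
Step 1: Shrinkage = 43 - 39.3 = 3.7 cm
Step 2: Shrinkage% = (3.7 / 43) * 100
Step 3: Shrinkage% = 0.086047 * 100 = 8.6047% ≈ 8.6%

8.6%


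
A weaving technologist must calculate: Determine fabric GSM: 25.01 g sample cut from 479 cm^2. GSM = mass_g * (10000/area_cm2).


Formula: GSM = mass_g / area_m2
Step 1: Convert area: 479 cm^2 = 479 / 10000 = 0.0479 m^2
Step 2: GSM = 25.01 g / 0.0479 m^2 = 522.1 g/m^2

522.1 g/m^2


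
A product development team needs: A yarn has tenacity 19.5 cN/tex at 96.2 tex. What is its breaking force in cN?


Formula: Breaking force = Tenacity * Linear density
F = 19.5 cN/tex * 96.2 tex
F = 1875.90 cN

1875.90 cN


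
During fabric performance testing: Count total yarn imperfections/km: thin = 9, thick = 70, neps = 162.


Formula: Total = thin places + thick places + neps
Total = 9 + 70 + 162
Total = 241 imperfections/km

241 imperfections/km


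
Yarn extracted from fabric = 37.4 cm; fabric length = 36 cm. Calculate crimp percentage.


Formula: Crimp% = ((L_yarn - L_fabric) / L_fabric) * 100
Step 1: Extension = 37.4 - 36 = 1.4 cm
Step 2: Crimp% = (1.4 / 36) * 100
Step 3: Crimp% = 0.038889 * 100 = 3.8889% ≈ 3.9%

3.9%


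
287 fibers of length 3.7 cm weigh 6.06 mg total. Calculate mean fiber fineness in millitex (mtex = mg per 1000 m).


Formula: fineness (mtex) = mass (mg) / total length (km) = (mass_mg / total_length_m) * 1000
Step 1: Convert fiber length: 3.7 cm = 0.037 m
Step 2: Total fiber length = 287 * 0.037 = 10.619 m
Step 3: Linear density = 6.06 mg / 10.619 m = 0.5707 mg/m
Step 4: fineness = 0.5707 * 1000 = 570.7 mtex

570.7 mtex


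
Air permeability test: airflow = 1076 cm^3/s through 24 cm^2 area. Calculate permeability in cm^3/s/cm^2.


Formula: Air Permeability = Airflow / Test Area
AP = 1076 cm^3/s / 24 cm^2
AP = 44.8 cm^3/s/cm^2

44.8 cm^3/s/cm^2


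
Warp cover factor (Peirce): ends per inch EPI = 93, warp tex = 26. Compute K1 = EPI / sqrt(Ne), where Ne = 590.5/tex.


Formula: K1 = EPI / sqrt(Ne), with Ne = 590.5 / tex_warp
Step 1: Ne = 590.5 / 26 = 22.712
Step 2: sqrt(Ne) = sqrt(22.712) = 4.7657
Step 3: K1 = 93 / 4.7657 = 19.5

19.5


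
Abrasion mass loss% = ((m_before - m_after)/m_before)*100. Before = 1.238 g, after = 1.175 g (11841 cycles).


Formula: Mass loss% = ((m_before - m_after) / m_before) * 100
Step 1: Mass loss = 1.238 - 1.175 = 0.063 g
Step 2: Ratio = 0.063 / 1.238 = 0.0508885
Step 3: Mass loss% = 0.0508885 * 100 = 5.08885% ≈ 5.09%

5.09%


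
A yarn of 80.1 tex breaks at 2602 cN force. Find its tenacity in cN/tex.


Formula: Tenacity = Breaking force / Linear density
Tenacity = 2602 cN / 80.1 tex
Tenacity = 32.48 cN/tex

32.48 cN/tex


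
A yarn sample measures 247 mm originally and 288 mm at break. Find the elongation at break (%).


Formula: Elongation (%) = ((L_break - L0) / L0) * 100
Step 1: Extension = 288 - 247 = 41 mm
Step 2: Elongation = (41 / 247) * 100
Step 3: Elongation = 0.165992 * 100 = 16.5992% ≈ 16.6%

16.6%


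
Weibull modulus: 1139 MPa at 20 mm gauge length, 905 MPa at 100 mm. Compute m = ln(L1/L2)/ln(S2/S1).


Formula: m = ln(L1/L2) / ln(S2/S1)
Step 1: ln(L1/L2) = ln(20/100) = -1.60944
Step 2: S2/S1 = 905/1139 = 0.79456
Step 3: ln(S2/S1) = ln(0.79456) = -0.22997
Step 4: m = -1.60944 / -0.22997 = 7.00

7.00 (Weibull m)


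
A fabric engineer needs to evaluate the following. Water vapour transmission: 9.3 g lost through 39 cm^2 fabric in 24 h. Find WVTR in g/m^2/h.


Formula: WVTR = mass_loss / (area * time)
Step 1: Convert area: 39 cm^2 = 0.0039 m^2
Step 2: WVTR = 9.3 g / (0.0039 m^2 * 24 h)
Step 3: WVTR = 9.3 / 0.0936 = 99.4 g/m^2/h

99.4 g/m^2/h


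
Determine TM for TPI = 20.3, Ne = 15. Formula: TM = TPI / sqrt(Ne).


Formula: TM = TPI / sqrt(Ne)
Step 1: sqrt(Ne) = sqrt(15) = 3.873
Step 2: TM = 20.3 / 3.873 = 5.24

5.24 TM


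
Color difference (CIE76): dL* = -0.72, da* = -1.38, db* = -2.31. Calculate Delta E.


Formula: Delta E = sqrt(dL*^2 + da*^2 + db*^2)
Step 1: dL*^2 = (-0.72)^2 = 0.5184
Step 2: da*^2 = (-1.38)^2 = 1.9044
Step 3: db*^2 = (-2.31)^2 = 5.3361
Step 4: Sum = 0.5184 + 1.9044 + 5.3361 = 7.7589
Step 5: Delta E = sqrt(7.7589) = 2.79

2.79 Delta E


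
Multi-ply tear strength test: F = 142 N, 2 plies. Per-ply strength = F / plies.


Formula: Per-ply strength = Total force / Number of plies
Per-ply = 142 N / 2
Per-ply = 71 N

71 N


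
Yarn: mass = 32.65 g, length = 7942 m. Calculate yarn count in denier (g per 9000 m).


Formula: den = (mass_g / length_m) * 9000
Substituting: den = (32.65 / 7942) * 9000
Intermediate: 32.65 / 7942 = 0.00411106 g/m
den = 0.00411106 * 9000 = 37.0 denier

37.0 denier


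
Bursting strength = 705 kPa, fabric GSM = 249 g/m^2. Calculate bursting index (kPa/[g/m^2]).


Formula: Bursting Index = Bursting Strength / Fabric GSM
BI = 705 kPa / 249 g/m^2
BI = 2.831 kPa/(g/m^2)

2.831 kPa/(g/m^2)


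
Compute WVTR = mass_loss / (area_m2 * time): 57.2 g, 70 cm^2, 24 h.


Formula: WVTR = mass_loss / (area * time)
Step 1: Convert area: 70 cm^2 = 0.007 m^2
Step 2: WVTR = 57.2 g / (0.007 m^2 * 24 h)
Step 3: WVTR = 57.2 / 0.168 = 340.5 g/m^2/h

340.5 g/m^2/h


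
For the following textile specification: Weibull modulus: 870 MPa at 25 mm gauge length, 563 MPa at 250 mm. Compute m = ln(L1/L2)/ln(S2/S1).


Formula: m = ln(L1/L2) / ln(S2/S1)
Step 1: ln(L1/L2) = ln(25/250) = -2.30259
Step 2: S2/S1 = 563/870 = 0.64713
Step 3: ln(S2/S1) = ln(0.64713) = -0.43521
Step 4: m = -2.30259 / -0.43521 = 5.29

5.29 (Weibull m)


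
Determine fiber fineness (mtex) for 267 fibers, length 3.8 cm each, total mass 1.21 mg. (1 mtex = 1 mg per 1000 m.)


Formula: fineness (mtex) = mass (mg) / total length (km) = (mass_mg / total_length_m) * 1000
Step 1: Convert fiber length: 3.8 cm = 0.038 m
Step 2: Total fiber length = 267 * 0.038 = 10.146 m
Step 3: Linear density = 1.21 mg / 10.146 m = 0.1193 mg/m
Step 4: fineness = 0.1193 * 1000 = 119.3 mtex

119.3 mtex


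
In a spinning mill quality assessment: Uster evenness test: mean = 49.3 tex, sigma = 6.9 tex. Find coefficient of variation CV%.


Formula: CV% = (standard deviation / mean) * 100
Step 1: Ratio = 6.9 / 49.3 = 0.139959
Step 2: CV% = 0.139959 * 100 = 13.9959% ≈ 14.0%

14.0%


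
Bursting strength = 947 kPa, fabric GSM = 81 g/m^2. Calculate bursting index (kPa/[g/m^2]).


Formula: Bursting Index = Bursting Strength / Fabric GSM
BI = 947 kPa / 81 g/m^2
BI = 11.691 kPa/(g/m^2)

11.691 kPa/(g/m^2)


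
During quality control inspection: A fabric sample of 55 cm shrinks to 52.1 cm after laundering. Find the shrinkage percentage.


Formula: Shrinkage% = ((L_before - L_after) / L_before) * 100
Step 1: Shrinkage = 55 - 52.1 = 2.9 cm
Step 2: Shrinkage% = (2.9 / 55) * 100
Step 3: Shrinkage% = 0.052727 * 100 = 5.2727% ≈ 5.3%

5.3%


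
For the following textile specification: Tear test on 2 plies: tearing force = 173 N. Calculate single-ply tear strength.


Formula: Per-ply strength = Total force / Number of plies
Per-ply = 173 N / 2
Per-ply = 86.5 N

86.5 N


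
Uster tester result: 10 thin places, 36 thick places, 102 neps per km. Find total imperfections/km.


Formula: Total = thin places + thick places + neps
Total = 10 + 36 + 102
Total = 148 imperfections/km

148 imperfections/km


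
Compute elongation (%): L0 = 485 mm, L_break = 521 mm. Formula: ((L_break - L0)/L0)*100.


Formula: Elongation (%) = ((L_break - L0) / L0) * 100
Step 1: Extension = 521 - 485 = 36 mm
Step 2: Elongation = (36 / 485) * 100
Step 3: Elongation = 0.074227 * 100 = 7.4227% ≈ 7.4%

7.4%


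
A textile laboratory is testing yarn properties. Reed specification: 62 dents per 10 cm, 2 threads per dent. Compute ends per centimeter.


Formula: EPC = (dents per 10 cm * ends per dent) / 10
Step 1: Total ends per 10 cm = 62 * 2 = 124
Step 2: EPC = 124 / 10 = 12.4 ends/cm

12.4 ends/cm


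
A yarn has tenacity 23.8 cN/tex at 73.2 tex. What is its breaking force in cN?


Formula: Breaking force = Tenacity * Linear density
F = 23.8 cN/tex * 73.2 tex
F = 1742.16 cN

1742.16 cN


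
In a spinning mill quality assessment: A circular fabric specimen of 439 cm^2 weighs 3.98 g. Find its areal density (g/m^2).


Formula: GSM = mass_g / area_m2
Step 1: Convert area: 439 cm^2 = 439 / 10000 = 0.0439 m^2
Step 2: GSM = 3.98 g / 0.0439 m^2 = 90.7 g/m^2

90.7 g/m^2


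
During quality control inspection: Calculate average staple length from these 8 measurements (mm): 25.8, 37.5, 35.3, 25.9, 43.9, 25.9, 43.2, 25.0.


Formula: Mean = sum of lengths / count
Sum = 25.8 + 37.5 + 35.3 + 25.9 + 43.9 + 25.9 + 43.2 + 25.0
Sum = 262.5 mm
Mean = 262.5 / 8 = 32.81 mm

32.81 mm


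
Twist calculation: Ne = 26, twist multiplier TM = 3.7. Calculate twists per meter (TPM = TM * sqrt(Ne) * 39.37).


Formula: TPM = TM * sqrt(Ne) * 39.37
Step 1: sqrt(Ne) = sqrt(26) = 5.099
Step 2: TM * sqrt(Ne) = 3.7 * 5.099 = 18.8663
Step 3: TPM = 18.8663 * 39.37 = 743 twists/m

743 twists/m


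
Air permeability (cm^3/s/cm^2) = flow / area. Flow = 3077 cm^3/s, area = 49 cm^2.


Formula: Air Permeability = Airflow / Test Area
AP = 3077 cm^3/s / 49 cm^2
AP = 62.8 cm^3/s/cm^2

62.8 cm^3/s/cm^2


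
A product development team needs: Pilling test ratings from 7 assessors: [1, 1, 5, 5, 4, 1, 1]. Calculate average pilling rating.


Formula: Mean = sum / count
Sum = 1 + 1 + 5 + 5 + 4 + 1 + 1 = 18
Mean = 18 / 7 = 2.6

2.6


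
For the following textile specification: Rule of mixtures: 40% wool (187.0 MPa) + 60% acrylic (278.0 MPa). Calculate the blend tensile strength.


Formula: Blend property = (fraction_A * property_A) + (fraction_B * property_B)
Step 1: Contribution A = 40/100 * 187.0 MPa = 74.8 MPa
Step 2: Contribution B = 60/100 * 278.0 MPa = 166.8 MPa
Step 3: Blend tensile strength = 74.8 + 166.8 = 241.6 MPa

241.6 MPa


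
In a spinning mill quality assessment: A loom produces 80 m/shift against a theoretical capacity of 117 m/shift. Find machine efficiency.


Formula: Efficiency% = (Actual output / Theoretical output) * 100
Efficiency% = (80 / 117) * 100
Efficiency% = 0.683761 * 100 = 68.3761% ≈ 68.4%

68.4%


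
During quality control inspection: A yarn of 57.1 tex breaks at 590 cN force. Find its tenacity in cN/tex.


Formula: Tenacity = Breaking force / Linear density
Tenacity = 590 cN / 57.1 tex
Tenacity = 10.33 cN/tex

10.33 cN/tex


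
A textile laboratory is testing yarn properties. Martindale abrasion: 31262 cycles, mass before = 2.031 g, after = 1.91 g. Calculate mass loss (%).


Formula: Mass loss% = ((m_before - m_after) / m_before) * 100
Step 1: Mass loss = 2.031 - 1.91 = 0.121 g
Step 2: Ratio = 0.121 / 2.031 = 0.0595766
Step 3: Mass loss% = 0.0595766 * 100 = 5.95766% ≈ 5.96%

5.96%


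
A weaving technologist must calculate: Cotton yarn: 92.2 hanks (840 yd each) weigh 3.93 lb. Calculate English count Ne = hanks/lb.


Formula: Ne = hanks / mass_lb
Substituting: Ne = 92.2 / 3.93
Ne = 23.5

23.5 Ne


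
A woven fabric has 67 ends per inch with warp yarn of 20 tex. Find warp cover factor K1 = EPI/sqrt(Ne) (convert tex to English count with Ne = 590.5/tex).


Formula: K1 = EPI / sqrt(Ne), with Ne = 590.5 / tex_warp
Step 1: Ne = 590.5 / 20 = 29.525
Step 2: sqrt(Ne) = sqrt(29.525) = 5.4337
Step 3: K1 = 67 / 5.4337 = 12.3

12.3


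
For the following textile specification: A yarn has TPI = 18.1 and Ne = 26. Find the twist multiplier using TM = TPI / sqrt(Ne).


Formula: TM = TPI / sqrt(Ne)
Step 1: sqrt(Ne) = sqrt(26) = 5.099
Step 2: TM = 18.1 / 5.099 = 3.55

3.55 TM


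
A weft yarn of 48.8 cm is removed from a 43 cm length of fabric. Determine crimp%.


Formula: Crimp% = ((L_yarn - L_fabric) / L_fabric) * 100
Step 1: Extension = 48.8 - 43 = 5.8 cm
Step 2: Crimp% = (5.8 / 43) * 100
Step 3: Crimp% = 0.134884 * 100 = 13.4884% ≈ 13.5%

13.5%


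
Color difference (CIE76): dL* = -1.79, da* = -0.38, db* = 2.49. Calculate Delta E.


Formula: Delta E = sqrt(dL*^2 + da*^2 + db*^2)
Step 1: dL*^2 = (-1.79)^2 = 3.2041
Step 2: da*^2 = (-0.38)^2 = 0.1444
Step 3: db*^2 = 2.49^2 = 6.2001
Step 4: Sum = 3.2041 + 0.1444 + 6.2001 = 9.5486
Step 5: Delta E = sqrt(9.5486) = 3.09

3.09 Delta E


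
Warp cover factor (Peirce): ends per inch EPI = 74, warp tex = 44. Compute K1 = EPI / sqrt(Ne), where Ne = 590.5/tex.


Formula: K1 = EPI / sqrt(Ne), with Ne = 590.5 / tex_warp
Step 1: Ne = 590.5 / 44 = 13.42
Step 2: sqrt(Ne) = sqrt(13.42) = 3.6633
Step 3: K1 = 74 / 3.6633 = 20.2

20.2


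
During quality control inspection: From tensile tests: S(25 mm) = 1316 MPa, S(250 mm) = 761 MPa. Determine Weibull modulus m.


Formula: m = ln(L1/L2) / ln(S2/S1)
Step 1: ln(L1/L2) = ln(25/250) = -2.30259
Step 2: S2/S1 = 761/1316 = 0.57827
Step 3: ln(S2/S1) = ln(0.57827) = -0.54771
Step 4: m = -2.30259 / -0.54771 = 4.20

4.20 (Weibull m)


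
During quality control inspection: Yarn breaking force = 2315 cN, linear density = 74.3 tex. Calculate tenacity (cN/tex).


Formula: Tenacity = Breaking force / Linear density
Tenacity = 2315 cN / 74.3 tex
Tenacity = 31.16 cN/tex

31.16 cN/tex


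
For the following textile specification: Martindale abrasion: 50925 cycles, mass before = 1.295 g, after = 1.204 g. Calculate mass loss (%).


Formula: Mass loss% = ((m_before - m_after) / m_before) * 100
Step 1: Mass loss = 1.295 - 1.204 = 0.091 g
Step 2: Ratio = 0.091 / 1.295 = 0.0702703
Step 3: Mass loss% = 0.0702703 * 100 = 7.02703% ≈ 7.03%

7.03%


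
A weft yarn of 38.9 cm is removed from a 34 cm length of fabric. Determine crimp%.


Formula: Crimp% = ((L_yarn - L_fabric) / L_fabric) * 100
Step 1: Extension = 38.9 - 34 = 4.9 cm
Step 2: Crimp% = (4.9 / 34) * 100
Step 3: Crimp% = 0.144118 * 100 = 14.4118% ≈ 14.4%

14.4%


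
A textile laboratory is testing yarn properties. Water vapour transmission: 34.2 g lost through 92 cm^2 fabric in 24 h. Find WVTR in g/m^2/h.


Formula: WVTR = mass_loss / (area * time)
Step 1: Convert area: 92 cm^2 = 0.0092 m^2
Step 2: WVTR = 34.2 g / (0.0092 m^2 * 24 h)
Step 3: WVTR = 34.2 / 0.2208 = 154.9 g/m^2/h

154.9 g/m^2/h


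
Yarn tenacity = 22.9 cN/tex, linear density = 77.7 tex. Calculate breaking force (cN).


Formula: Breaking force = Tenacity * Linear density
F = 22.9 cN/tex * 77.7 tex
F = 1779.33 cN

1779.33 cN


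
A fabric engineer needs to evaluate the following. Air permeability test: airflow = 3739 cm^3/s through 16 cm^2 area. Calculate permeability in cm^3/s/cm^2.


Formula: Air Permeability = Airflow / Test Area
AP = 3739 cm^3/s / 16 cm^2
AP = 233.7 cm^3/s/cm^2

233.7 cm^3/s/cm^2


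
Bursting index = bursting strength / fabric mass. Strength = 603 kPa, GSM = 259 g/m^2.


Formula: Bursting Index = Bursting Strength / Fabric GSM
BI = 603 kPa / 259 g/m^2
BI = 2.328 kPa/(g/m^2)

2.328 kPa/(g/m^2)


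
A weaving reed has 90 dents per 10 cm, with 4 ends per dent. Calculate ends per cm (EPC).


Formula: EPC = (dents per 10 cm * ends per dent) / 10
Step 1: Total ends per 10 cm = 90 * 4 = 360
Step 2: EPC = 360 / 10 = 36.0 ends/cm

36.0 ends/cm


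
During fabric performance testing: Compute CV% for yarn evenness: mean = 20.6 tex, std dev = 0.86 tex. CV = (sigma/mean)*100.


Formula: CV% = (standard deviation / mean) * 100
Step 1: Ratio = 0.86 / 20.6 = 0.041748
Step 2: CV% = 0.041748 * 100 = 4.1748% ≈ 4.2%

4.2%


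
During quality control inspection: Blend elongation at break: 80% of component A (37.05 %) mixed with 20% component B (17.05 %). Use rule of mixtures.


Formula: Blend property = (fraction_A * property_A) + (fraction_B * property_B)
Step 1: Contribution A = 80/100 * 37.05 % = 29.64 %
Step 2: Contribution B = 20/100 * 17.05 % = 3.41 %
Step 3: Blend elongation at break = 29.64 + 3.41 = 33.05 %

33.05 %


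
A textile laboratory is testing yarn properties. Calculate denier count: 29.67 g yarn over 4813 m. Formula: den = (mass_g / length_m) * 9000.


Formula: den = (mass_g / length_m) * 9000
Substituting: den = (29.67 / 4813) * 9000
Intermediate: 29.67 / 4813 = 0.00616455 g/m
den = 0.00616455 * 9000 = 55.5 denier

55.5 denier


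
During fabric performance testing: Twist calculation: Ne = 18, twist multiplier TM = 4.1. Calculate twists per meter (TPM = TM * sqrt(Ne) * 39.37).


Formula: TPM = TM * sqrt(Ne) * 39.37
Step 1: sqrt(Ne) = sqrt(18) = 4.2426
Step 2: TM * sqrt(Ne) = 4.1 * 4.2426 = 17.3947
Step 3: TPM = 17.3947 * 39.37 = 685 twists/m

685 twists/m


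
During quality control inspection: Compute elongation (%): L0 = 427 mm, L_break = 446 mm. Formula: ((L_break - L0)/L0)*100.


Formula: Elongation (%) = ((L_break - L0) / L0) * 100
Step 1: Extension = 446 - 427 = 19 mm
Step 2: Elongation = (19 / 427) * 100
Step 3: Elongation = 0.044496 * 100 = 4.4496% ≈ 4.4%

4.4%


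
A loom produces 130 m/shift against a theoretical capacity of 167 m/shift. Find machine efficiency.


Formula: Efficiency% = (Actual output / Theoretical output) * 100
Efficiency% = (130 / 167) * 100
Efficiency% = 0.778443 * 100 = 77.8443% ≈ 77.8%

77.8%


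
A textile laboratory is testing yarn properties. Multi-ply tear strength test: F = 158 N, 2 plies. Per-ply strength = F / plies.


Formula: Per-ply strength = Total force / Number of plies
Per-ply = 158 N / 2
Per-ply = 79 N

79 N


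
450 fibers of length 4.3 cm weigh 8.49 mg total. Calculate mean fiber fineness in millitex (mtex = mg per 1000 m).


Formula: fineness (mtex) = mass (mg) / total length (km) = (mass_mg / total_length_m) * 1000
Step 1: Convert fiber length: 4.3 cm = 0.043 m
Step 2: Total fiber length = 450 * 0.043 = 19.35 m
Step 3: Linear density = 8.49 mg / 19.35 m = 0.4388 mg/m
Step 4: fineness = 0.4388 * 1000 = 438.8 mtex

438.8 mtex


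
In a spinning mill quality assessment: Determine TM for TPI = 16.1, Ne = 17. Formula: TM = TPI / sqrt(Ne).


Formula: TM = TPI / sqrt(Ne)
Step 1: sqrt(Ne) = sqrt(17) = 4.1231
Step 2: TM = 16.1 / 4.1231 = 3.90

3.90 TM


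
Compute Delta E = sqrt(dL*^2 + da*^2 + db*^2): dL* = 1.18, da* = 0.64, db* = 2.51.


Formula: Delta E = sqrt(dL*^2 + da*^2 + db*^2)
Step 1: dL*^2 = 1.18^2 = 1.3924
Step 2: da*^2 = 0.64^2 = 0.4096
Step 3: db*^2 = 2.51^2 = 6.3001
Step 4: Sum = 1.3924 + 0.4096 + 6.3001 = 8.1021
Step 5: Delta E = sqrt(8.1021) = 2.85

2.85 Delta E


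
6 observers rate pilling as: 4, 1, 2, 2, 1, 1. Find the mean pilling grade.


Formula: Mean = sum / count
Sum = 4 + 1 + 2 + 2 + 1 + 1 = 11
Mean = 11 / 6 = 1.8

1.8


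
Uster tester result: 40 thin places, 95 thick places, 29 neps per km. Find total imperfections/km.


Formula: Total = thin places + thick places + neps
Total = 40 + 95 + 29
Total = 164 imperfections/km

164 imperfections/km


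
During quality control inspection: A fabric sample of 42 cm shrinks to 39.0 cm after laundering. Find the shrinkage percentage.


Formula: Shrinkage% = ((L_before - L_after) / L_before) * 100
Step 1: Shrinkage = 42 - 39.0 = 3.0 cm
Step 2: Shrinkage% = (3.0 / 42) * 100
Step 3: Shrinkage% = 0.071429 * 100 = 7.1429% ≈ 7.1%

7.1%


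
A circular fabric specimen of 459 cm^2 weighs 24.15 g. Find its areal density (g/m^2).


Formula: GSM = mass_g / area_m2
Step 1: Convert area: 459 cm^2 = 459 / 10000 = 0.0459 m^2
Step 2: GSM = 24.15 g / 0.0459 m^2 = 526.1 g/m^2

526.1 g/m^2


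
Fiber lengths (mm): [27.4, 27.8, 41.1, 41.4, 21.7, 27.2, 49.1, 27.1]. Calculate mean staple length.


Formula: Mean = sum of lengths / count
Sum = 27.4 + 27.8 + 41.1 + 41.4 + 21.7 + 27.2 + 49.1 + 27.1
Sum = 262.8 mm
Mean = 262.8 / 8 = 32.85 mm

32.85 mm


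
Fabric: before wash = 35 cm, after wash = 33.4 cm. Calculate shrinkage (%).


Formula: Shrinkage% = ((L_before - L_after) / L_before) * 100
Step 1: Shrinkage = 35 - 33.4 = 1.6 cm
Step 2: Shrinkage% = (1.6 / 35) * 100
Step 3: Shrinkage% = 0.045714 * 100 = 4.5714% ≈ 4.6%

4.6%


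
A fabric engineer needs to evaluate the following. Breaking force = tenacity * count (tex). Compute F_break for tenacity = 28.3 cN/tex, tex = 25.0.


Formula: Breaking force = Tenacity * Linear density
F = 28.3 cN/tex * 25.0 tex
F = 707.50 cN

707.50 cN


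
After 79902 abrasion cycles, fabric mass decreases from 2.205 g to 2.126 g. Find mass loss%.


Formula: Mass loss% = ((m_before - m_after) / m_before) * 100
Step 1: Mass loss = 2.205 - 2.126 = 0.079 g
Step 2: Ratio = 0.079 / 2.205 = 0.0358277
Step 3: Mass loss% = 0.0358277 * 100 = 3.58277% ≈ 3.58%

3.58%


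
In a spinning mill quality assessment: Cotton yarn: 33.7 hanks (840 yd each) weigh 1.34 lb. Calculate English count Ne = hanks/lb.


Formula: Ne = hanks / mass_lb
Substituting: Ne = 33.7 / 1.34
Ne = 25.1

25.1 Ne


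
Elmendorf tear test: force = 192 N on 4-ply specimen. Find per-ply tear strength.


Formula: Per-ply strength = Total force / Number of plies
Per-ply = 192 N / 4
Per-ply = 48 N

48 N


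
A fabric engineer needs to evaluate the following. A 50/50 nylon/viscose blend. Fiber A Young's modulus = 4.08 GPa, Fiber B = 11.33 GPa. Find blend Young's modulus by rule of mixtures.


Formula: Blend property = (fraction_A * property_A) + (fraction_B * property_B)
Step 1: Contribution A = 50/100 * 4.08 GPa = 2.04 GPa
Step 2: Contribution B = 50/100 * 11.33 GPa = 5.665 GPa
Step 3: Blend Young's modulus = 2.04 + 5.665 = 7.705 GPa

7.705 GPa


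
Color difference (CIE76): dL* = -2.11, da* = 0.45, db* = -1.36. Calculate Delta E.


Formula: Delta E = sqrt(dL*^2 + da*^2 + db*^2)
Step 1: dL*^2 = (-2.11)^2 = 4.4521
Step 2: da*^2 = 0.45^2 = 0.2025
Step 3: db*^2 = (-1.36)^2 = 1.8496
Step 4: Sum = 4.4521 + 0.2025 + 1.8496 = 6.5042
Step 5: Delta E = sqrt(6.5042) = 2.55

2.55 Delta E


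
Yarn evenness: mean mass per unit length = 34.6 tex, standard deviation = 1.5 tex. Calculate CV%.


Formula: CV% = (standard deviation / mean) * 100
Step 1: Ratio = 1.5 / 34.6 = 0.043353
Step 2: CV% = 0.043353 * 100 = 4.3353% ≈ 4.3%

4.3%


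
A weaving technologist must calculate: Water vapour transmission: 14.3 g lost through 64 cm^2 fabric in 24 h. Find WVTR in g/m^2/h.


Formula: WVTR = mass_loss / (area * time)
Step 1: Convert area: 64 cm^2 = 0.0064 m^2
Step 2: WVTR = 14.3 g / (0.0064 m^2 * 24 h)
Step 3: WVTR = 14.3 / 0.1536 = 93.1 g/m^2/h

93.1 g/m^2/h


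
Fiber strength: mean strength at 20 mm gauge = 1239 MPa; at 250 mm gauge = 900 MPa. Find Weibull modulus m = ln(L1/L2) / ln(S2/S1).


Formula: m = ln(L1/L2) / ln(S2/S1)
Step 1: ln(L1/L2) = ln(20/250) = -2.52573
Step 2: S2/S1 = 900/1239 = 0.72639
Step 3: ln(S2/S1) = ln(0.72639) = -0.31967
Step 4: m = -2.52573 / -0.31967 = 7.90

7.90 (Weibull m)


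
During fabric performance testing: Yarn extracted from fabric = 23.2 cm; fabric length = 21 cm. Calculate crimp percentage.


Formula: Crimp% = ((L_yarn - L_fabric) / L_fabric) * 100
Step 1: Extension = 23.2 - 21 = 2.2 cm
Step 2: Crimp% = (2.2 / 21) * 100
Step 3: Crimp% = 0.104762 * 100 = 10.4762% ≈ 10.5%

10.5%


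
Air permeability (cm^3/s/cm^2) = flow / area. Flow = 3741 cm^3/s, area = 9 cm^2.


Formula: Air Permeability = Airflow / Test Area
AP = 3741 cm^3/s / 9 cm^2
AP = 415.7 cm^3/s/cm^2

415.7 cm^3/s/cm^2


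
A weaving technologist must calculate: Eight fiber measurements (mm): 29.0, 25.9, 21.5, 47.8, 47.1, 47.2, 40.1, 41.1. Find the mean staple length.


Formula: Mean = sum of lengths / count
Sum = 29.0 + 25.9 + 21.5 + 47.8 + 47.1 + 47.2 + 40.1 + 41.1
Sum = 299.7 mm
Mean = 299.7 / 8 = 37.46 mm

37.46 mm


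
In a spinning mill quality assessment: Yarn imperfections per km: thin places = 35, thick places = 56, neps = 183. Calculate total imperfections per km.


Formula: Total = thin places + thick places + neps
Total = 35 + 56 + 183
Total = 274 imperfections/km

274 imperfections/km


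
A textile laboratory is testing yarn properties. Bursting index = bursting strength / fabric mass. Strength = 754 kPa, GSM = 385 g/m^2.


Formula: Bursting Index = Bursting Strength / Fabric GSM
BI = 754 kPa / 385 g/m^2
BI = 1.958 kPa/(g/m^2)

1.958 kPa/(g/m^2)


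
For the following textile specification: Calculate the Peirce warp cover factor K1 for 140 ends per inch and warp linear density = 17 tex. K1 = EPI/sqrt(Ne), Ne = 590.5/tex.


Formula: K1 = EPI / sqrt(Ne), with Ne = 590.5 / tex_warp
Step 1: Ne = 590.5 / 17 = 34.735
Step 2: sqrt(Ne) = sqrt(34.735) = 5.8936
Step 3: K1 = 140 / 5.8936 = 23.8

23.8


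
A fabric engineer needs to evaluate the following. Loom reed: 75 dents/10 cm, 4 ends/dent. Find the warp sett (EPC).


Formula: EPC = (dents per 10 cm * ends per dent) / 10
Step 1: Total ends per 10 cm = 75 * 4 = 300
Step 2: EPC = 300 / 10 = 30.0 ends/cm

30.0 ends/cm


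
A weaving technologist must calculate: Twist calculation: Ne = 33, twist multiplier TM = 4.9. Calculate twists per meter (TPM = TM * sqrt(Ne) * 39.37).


Formula: TPM = TM * sqrt(Ne) * 39.37
Step 1: sqrt(Ne) = sqrt(33) = 5.7446
Step 2: TM * sqrt(Ne) = 4.9 * 5.7446 = 28.1485
Step 3: TPM = 28.1485 * 39.37 = 1108 twists/m

1108 twists/m


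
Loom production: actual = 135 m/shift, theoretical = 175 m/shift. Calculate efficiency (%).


Formula: Efficiency% = (Actual output / Theoretical output) * 100
Efficiency% = (135 / 175) * 100
Efficiency% = 0.771429 * 100 = 77.1429% ≈ 77.1%

77.1%


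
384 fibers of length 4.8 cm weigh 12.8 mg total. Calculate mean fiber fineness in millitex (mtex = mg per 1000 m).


Formula: fineness (mtex) = mass (mg) / total length (km) = (mass_mg / total_length_m) * 1000
Step 1: Convert fiber length: 4.8 cm = 0.048 m
Step 2: Total fiber length = 384 * 0.048 = 18.432 m
Step 3: Linear density = 12.8 mg / 18.432 m = 0.6944 mg/m
Step 4: fineness = 0.6944 * 1000 = 694.4 mtex

694.4 mtex


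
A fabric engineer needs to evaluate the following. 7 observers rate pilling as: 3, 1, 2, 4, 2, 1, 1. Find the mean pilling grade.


Formula: Mean = sum / count
Sum = 3 + 1 + 2 + 4 + 2 + 1 + 1 = 14
Mean = 14 / 7 = 2.0

2.0


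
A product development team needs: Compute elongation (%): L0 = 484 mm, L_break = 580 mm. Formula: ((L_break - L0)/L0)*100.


Formula: Elongation (%) = ((L_break - L0) / L0) * 100
Step 1: Extension = 580 - 484 = 96 mm
Step 2: Elongation = (96 / 484) * 100
Step 3: Elongation = 0.198347 * 100 = 19.8347% ≈ 19.8%

19.8%


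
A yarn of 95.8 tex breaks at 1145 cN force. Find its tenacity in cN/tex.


Formula: Tenacity = Breaking force / Linear density
Tenacity = 1145 cN / 95.8 tex
Tenacity = 11.95 cN/tex

11.95 cN/tex


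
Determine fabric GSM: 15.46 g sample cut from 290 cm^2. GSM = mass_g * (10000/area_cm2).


Formula: GSM = mass_g / area_m2
Step 1: Convert area: 290 cm^2 = 290 / 10000 = 0.029 m^2
Step 2: GSM = 15.46 g / 0.029 m^2 = 533.1 g/m^2

533.1 g/m^2


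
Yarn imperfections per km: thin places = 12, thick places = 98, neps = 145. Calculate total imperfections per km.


Formula: Total = thin places + thick places + neps
Total = 12 + 98 + 145
Total = 255 imperfections/km

255 imperfections/km


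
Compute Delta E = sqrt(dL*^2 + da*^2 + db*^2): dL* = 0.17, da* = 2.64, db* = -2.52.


Formula: Delta E = sqrt(dL*^2 + da*^2 + db*^2)
Step 1: dL*^2 = 0.17^2 = 0.0289
Step 2: da*^2 = 2.64^2 = 6.9696
Step 3: db*^2 = (-2.52)^2 = 6.3504
Step 4: Sum = 0.0289 + 6.9696 + 6.3504 = 13.3489
Step 5: Delta E = sqrt(13.3489) = 3.65

3.65 Delta E


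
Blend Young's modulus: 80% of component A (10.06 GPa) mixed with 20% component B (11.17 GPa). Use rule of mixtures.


Formula: Blend property = (fraction_A * property_A) + (fraction_B * property_B)
Step 1: Contribution A = 80/100 * 10.06 GPa = 8.048 GPa
Step 2: Contribution B = 20/100 * 11.17 GPa = 2.234 GPa
Step 3: Blend Young's modulus = 8.048 + 2.234 = 10.282 GPa

10.282 GPa


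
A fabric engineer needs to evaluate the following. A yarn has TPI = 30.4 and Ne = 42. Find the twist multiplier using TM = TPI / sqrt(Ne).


Formula: TM = TPI / sqrt(Ne)
Step 1: sqrt(Ne) = sqrt(42) = 6.4807
Step 2: TM = 30.4 / 6.4807 = 4.69

4.69 TM
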